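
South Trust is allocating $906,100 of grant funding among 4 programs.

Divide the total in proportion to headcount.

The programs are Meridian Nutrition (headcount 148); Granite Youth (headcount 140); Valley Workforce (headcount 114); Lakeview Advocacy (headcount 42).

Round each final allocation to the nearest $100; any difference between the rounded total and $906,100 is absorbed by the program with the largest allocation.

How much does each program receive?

Total headcount = 444.
Raw shares: Meridian Nutrition 148/444 × $906,100 = 302,033.33; Granite Youth 140/444 × $906,100 = 285,707.21; Valley Workforce 114/444 × $906,100 = 232,647.30; Lakeview Advocacy 42/444 × $906,100 = 85,712.16.
After rounding ($100): Meridian Nutrition $302,000; Granite Youth $285,700; Valley Workforce $232,600; Lakeview Advocacy $85,700. Sum = $906,000.
Difference $906,100 − $906,000 = +$100 applied to largest allocation (Meridian Nutrition): Meridian Nutrition becomes $302,100.

Meridian Nutrition: $302,100; Granite Youth: $285,700; Valley Workforce: $232,600; Lakeview Advocacy: $85,700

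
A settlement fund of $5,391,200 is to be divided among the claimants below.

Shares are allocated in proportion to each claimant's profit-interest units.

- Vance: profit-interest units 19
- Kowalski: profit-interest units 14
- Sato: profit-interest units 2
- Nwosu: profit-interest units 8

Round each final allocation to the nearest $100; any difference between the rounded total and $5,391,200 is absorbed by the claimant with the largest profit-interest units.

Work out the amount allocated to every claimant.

Profit-interest units total: 19 + 14 + 2 + 8 = 43.
Proportional shares: Vance 2,382,158.14; Kowalski 1,755,274.42; Sato 250,753.49; Nwosu 1,003,013.95.
After rounding ($100): Vance $2,382,200; Kowalski $1,755,300; Sato $250,800; Nwosu $1,003,000. Sum = $5,391,300.
Difference $5,391,200 − $5,391,300 = −$100 applied to largest profit-interest units (Vance): Vance becomes $2,382,100.

Vance: $2,382,100 | Kowalski: $1,755,300 | Sato: $250,800 | Nwosu: $1,003,000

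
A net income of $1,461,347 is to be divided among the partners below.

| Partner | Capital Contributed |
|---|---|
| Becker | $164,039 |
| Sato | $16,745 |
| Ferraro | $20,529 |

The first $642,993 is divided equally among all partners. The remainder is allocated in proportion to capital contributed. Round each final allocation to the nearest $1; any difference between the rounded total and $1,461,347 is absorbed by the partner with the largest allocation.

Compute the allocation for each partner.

Becker: $881,163; Sato: $282,401; Ferraro: $297,783

First tranche $642,993 split equally: $214,331 each.
Remainder $818,354 by capital contributed (total 201,313): Becker 666,832.11 → $666,832; Sato 68,069.81 → $68,070; Ferraro 83,452.08 → $83,452.
Totals: Becker $214,331 + $666,832 = $881,163; Sato $214,331 + $68,070 = $282,401; Ferraro $214,331 + $83,452 = $297,783.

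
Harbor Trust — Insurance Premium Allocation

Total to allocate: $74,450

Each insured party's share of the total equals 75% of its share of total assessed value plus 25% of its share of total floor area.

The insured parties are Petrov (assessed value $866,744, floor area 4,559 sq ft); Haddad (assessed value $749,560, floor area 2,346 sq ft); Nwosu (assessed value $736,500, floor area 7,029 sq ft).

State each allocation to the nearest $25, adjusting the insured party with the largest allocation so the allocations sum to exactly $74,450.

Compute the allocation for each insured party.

Petrov: $26,650 | Haddad: $20,925 | Nwosu: $26,875

Assessed value total 2,352,804; floor area total 13,934.
Composite weights (75% assessed value + 25% floor area): Petrov 0.3581; Haddad 0.2810; Nwosu 0.3609.
Pro-rata amounts: Petrov 26,659.58; Haddad 20,922.49; Nwosu 26,867.92.
After rounding ($25): Petrov $26,650; Haddad $20,925; Nwosu $26,875. Sum = $74,450.
Sum already equals the total — no adjustment.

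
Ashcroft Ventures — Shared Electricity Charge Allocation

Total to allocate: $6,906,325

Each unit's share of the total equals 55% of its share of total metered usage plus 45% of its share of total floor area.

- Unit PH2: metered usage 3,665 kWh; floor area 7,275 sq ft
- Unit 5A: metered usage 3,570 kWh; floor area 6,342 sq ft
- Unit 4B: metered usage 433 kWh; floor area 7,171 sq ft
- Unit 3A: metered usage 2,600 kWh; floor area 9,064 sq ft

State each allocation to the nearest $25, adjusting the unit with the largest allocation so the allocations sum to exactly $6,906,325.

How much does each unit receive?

Unit PH2: $2,113,175 · Unit 5A: $1,980,925 · Unit 4B: $906,750 · Unit 3A: $1,905,475

Totals — metered usage 10,268, floor area 29,852.
Blended shares (55% metered usage + 45% floor area): Unit PH2 0.3060; Unit 5A 0.2868; Unit 4B 0.1313; Unit 3A 0.2759.
Raw shares: Unit PH2 2,113,196.01; Unit 5A 1,980,919.10; Unit 4B 906,743.16; Unit 3A 1,905,466.73.
At nearest $25: Unit PH2 $2,113,200; Unit 5A $1,980,925; Unit 4B $906,750; Unit 3A $1,905,475. Sum = $6,906,350.
Difference $6,906,325 − $6,906,350 = −$25 applied to largest allocation (Unit PH2): Unit PH2 becomes $2,113,175.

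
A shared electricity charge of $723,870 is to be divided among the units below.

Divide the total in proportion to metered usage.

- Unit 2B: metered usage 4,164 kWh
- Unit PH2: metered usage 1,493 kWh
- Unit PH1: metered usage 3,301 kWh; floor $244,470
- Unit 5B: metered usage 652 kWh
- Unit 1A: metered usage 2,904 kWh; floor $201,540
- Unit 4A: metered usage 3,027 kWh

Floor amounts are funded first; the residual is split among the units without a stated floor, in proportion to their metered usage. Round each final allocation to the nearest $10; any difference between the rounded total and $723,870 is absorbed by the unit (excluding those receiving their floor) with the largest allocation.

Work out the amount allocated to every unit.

Fund the minimums — Unit PH1 $244,470; Unit 1A $201,540. Remaining pool $277,860.
Remaining pool split over remaining metered usage 9,336: Unit 2B 123,929.85 → $123,930; Unit PH2 44,434.98 → $44,430; Unit 5B 19,404.96 → $19,400; Unit 4A 90,090.21 → $90,090.
Rounding difference +$10 applied to Unit 2B → $123,940.

Unit 2B: $123,940; Unit PH2: $44,430; Unit PH1: $244,470; Unit 5B: $19,400; Unit 1A: $201,540; Unit 4A: $90,090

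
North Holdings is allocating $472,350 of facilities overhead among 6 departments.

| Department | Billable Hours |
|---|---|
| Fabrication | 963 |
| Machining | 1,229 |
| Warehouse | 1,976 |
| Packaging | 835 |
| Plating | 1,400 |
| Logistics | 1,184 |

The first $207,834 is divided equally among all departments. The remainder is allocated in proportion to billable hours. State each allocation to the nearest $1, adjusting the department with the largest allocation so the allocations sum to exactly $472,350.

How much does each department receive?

Fabrication: $68,213 · Machining: $77,487 · Warehouse: $103,532 · Packaging: $63,751 · Plating: $83,449 · Logistics: $75,918

Equal tier: $207,834 ÷ 6 = $34,639 apiece.
Remainder $264,516 by billable hours (total 7,587): Fabrication 33,574.39 → $33,574; Machining 42,848.31 → $42,848; Warehouse 68,892.00 → $68,892; Packaging 29,111.75 → $29,112; Plating 48,810.12 → $48,810; Logistics 41,279.42 → $41,279.
Rounding difference +$1 on remainder applied to Warehouse.
Totals: Fabrication $34,639 + $33,574 = $68,213; Machining $34,639 + $42,848 = $77,487; Warehouse $34,639 + $68,893 = $103,532; Packaging $34,639 + $29,112 = $63,751; Plating $34,639 + $48,810 = $83,449; Logistics $34,639 + $41,279 = $75,918.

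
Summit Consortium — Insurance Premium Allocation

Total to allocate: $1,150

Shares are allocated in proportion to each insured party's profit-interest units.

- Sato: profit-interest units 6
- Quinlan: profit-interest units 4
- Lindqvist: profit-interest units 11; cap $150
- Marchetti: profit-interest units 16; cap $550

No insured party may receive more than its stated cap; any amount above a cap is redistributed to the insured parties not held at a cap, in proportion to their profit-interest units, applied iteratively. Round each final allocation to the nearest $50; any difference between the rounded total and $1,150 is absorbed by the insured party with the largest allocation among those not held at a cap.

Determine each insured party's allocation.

Sato: $250 | Quinlan: $200 | Lindqvist: $150 | Marchetti: $550

Total profit-interest units = 37.
Unconstrained shares: Sato 186.49; Quinlan 124.32; Lindqvist 341.89; Marchetti 497.30.
Cap binds for Lindqvist ($150); balance $1,000 reallocated over remaining profit-interest units 26.
Cap binds for Marchetti ($550); balance $450 reallocated over remaining profit-interest units 10.
Shares after redistribution: Sato 270.00 → $250; Quinlan 180.00 → $200.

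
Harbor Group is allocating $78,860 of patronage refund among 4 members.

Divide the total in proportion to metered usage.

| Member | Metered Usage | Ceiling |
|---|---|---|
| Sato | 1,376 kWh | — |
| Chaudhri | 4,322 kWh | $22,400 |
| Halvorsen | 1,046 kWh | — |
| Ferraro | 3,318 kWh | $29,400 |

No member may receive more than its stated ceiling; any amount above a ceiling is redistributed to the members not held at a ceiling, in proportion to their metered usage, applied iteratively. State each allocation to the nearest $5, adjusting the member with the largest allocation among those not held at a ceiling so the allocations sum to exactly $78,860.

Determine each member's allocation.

Sato: $15,375 · Chaudhri: $22,400 · Halvorsen: $11,685 · Ferraro: $29,400

Total metered usage = 10,062.
Pro-rata shares before constraints: Sato 10,784.27; Chaudhri 33,873.28; Halvorsen 8,197.93; Ferraro 26,004.52.
Held at cap: Chaudhri ($22,400); remaining pool $56,460 reallocated over remaining metered usage 5,740.
Held at cap: Ferraro ($29,400); remaining pool $27,060 reallocated over remaining metered usage 2,422.
Remaining shares: Sato 15,373.48 → $15,375; Halvorsen 11,686.52 → $11,685.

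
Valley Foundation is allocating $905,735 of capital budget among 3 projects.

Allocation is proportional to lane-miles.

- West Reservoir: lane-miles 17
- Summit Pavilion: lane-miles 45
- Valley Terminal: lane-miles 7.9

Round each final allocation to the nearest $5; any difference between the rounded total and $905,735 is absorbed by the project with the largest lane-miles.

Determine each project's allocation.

Lane-miles total: 17 + 45 + 7.9 = 69.9.
Proportional shares: West Reservoir 220,278.90; Summit Pavilion 583,091.20; Valley Terminal 102,364.90.
At nearest $5: West Reservoir $220,280; Summit Pavilion $583,090; Valley Terminal $102,365. Sum = $905,735.
Sum already equals the total — no adjustment.

West Reservoir: $220,280; Summit Pavilion: $583,090; Valley Terminal: $102,365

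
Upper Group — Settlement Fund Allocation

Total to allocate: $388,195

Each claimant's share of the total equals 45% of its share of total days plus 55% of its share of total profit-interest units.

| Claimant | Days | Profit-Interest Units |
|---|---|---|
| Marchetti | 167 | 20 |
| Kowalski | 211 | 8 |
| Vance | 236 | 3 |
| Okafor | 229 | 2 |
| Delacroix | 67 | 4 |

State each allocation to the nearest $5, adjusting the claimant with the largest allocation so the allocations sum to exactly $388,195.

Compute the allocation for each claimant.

Totals — days 910, profit-interest units 37.
Composite weights (45% days + 55% profit-interest units): Marchetti 0.3799; Kowalski 0.2233; Vance 0.1613; Okafor 0.1430; Delacroix 0.0926.
Pro-rata amounts: Marchetti 147,467.41; Kowalski 86,668.25; Vance 62,615.03; Okafor 55,500.82; Delacroix 35,943.49.
After rounding ($5): Marchetti $147,465; Kowalski $86,670; Vance $62,615; Okafor $55,500; Delacroix $35,945. Sum = $388,195.
Rounded total matches; no reconciliation needed.

Marchetti: $147,465 | Kowalski: $86,670 | Vance: $62,615 | Okafor: $55,500 | Delacroix: $35,945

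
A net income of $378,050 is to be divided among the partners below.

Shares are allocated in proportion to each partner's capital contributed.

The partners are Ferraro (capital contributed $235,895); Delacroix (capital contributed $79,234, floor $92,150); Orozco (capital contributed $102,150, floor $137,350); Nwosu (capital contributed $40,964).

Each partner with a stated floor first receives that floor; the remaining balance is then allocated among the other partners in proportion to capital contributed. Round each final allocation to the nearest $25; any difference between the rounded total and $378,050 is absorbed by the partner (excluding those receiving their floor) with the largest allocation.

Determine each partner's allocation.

Guaranteed amounts: Delacroix $92,150; Orozco $137,350. Remaining pool $148,550.
Remaining pool split over remaining capital contributed 276,859: Ferraro 126,570.57 → $126,575; Nwosu 21,979.43 → $21,975.

Ferraro: $126,575; Delacroix: $92,150; Orozco: $137,350; Nwosu: $21,975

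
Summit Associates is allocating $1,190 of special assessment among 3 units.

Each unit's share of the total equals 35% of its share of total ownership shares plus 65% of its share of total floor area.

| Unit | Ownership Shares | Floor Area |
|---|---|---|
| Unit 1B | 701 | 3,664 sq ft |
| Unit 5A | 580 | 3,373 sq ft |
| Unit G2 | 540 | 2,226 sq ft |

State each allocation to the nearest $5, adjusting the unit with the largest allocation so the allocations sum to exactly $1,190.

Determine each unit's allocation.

Unit 1B: $465; Unit 5A: $415; Unit G2: $310

Ownership shares total 1,821; floor area total 9,263.
Composite weights (35% ownership shares + 65% floor area): Unit 1B 0.3918; Unit 5A 0.3482; Unit G2 0.2600.
Pro-rata amounts: Unit 1B 466.29; Unit 5A 414.32; Unit G2 309.39.
After rounding ($5): Unit 1B $465; Unit 5A $415; Unit G2 $310. Sum = $1,190.
Rounded total matches; no reconciliation needed.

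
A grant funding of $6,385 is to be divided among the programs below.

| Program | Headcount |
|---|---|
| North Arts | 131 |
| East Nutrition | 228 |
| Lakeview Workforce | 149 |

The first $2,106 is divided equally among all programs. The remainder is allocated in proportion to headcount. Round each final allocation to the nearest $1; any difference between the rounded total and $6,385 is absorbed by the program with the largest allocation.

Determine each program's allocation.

Equal tier: $2,106 ÷ 3 = $702 apiece.
Remainder $4,279 by headcount (total 508): North Arts 1,103.44 → $1,103; East Nutrition 1,920.496 → $1,920; Lakeview Workforce 1,255.06 → $1,255.
Rounding difference +$1 on remainder applied to East Nutrition.
Totals: North Arts $702 + $1,103 = $1,805; East Nutrition $702 + $1,921 = $2,623; Lakeview Workforce $702 + $1,255 = $1,957.

North Arts: $1,805 · East Nutrition: $2,623 · Lakeview Workforce: $1,957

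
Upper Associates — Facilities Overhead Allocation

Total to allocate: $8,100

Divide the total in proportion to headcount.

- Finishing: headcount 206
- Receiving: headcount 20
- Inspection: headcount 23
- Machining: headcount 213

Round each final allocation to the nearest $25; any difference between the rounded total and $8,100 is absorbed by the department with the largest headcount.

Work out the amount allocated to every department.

Finishing: $3,600 | Receiving: $350 | Inspection: $400 | Machining: $3,750

Total headcount = 462.
Unrounded shares: Finishing 206/462 × $8,100 = 3,611.69; Receiving 20/462 × $8,100 = 350.65; Inspection 23/462 × $8,100 = 403.25; Machining 213/462 × $8,100 = 3,734.42.
At nearest $25: Finishing $3,600; Receiving $350; Inspection $400; Machining $3,725. Sum = $8,075.
Difference $8,100 − $8,075 = +$25 applied to largest headcount (Machining): Machining becomes $3,750.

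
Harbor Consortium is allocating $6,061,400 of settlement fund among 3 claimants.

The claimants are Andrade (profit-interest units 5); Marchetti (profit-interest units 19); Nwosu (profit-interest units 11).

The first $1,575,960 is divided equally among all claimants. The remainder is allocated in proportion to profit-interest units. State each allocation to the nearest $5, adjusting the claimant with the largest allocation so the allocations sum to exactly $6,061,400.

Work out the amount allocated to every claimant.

Andrade: $1,166,095; Marchetti: $2,960,275; Nwosu: $1,935,030

Equal tier: $1,575,960 ÷ 3 = $525,320 apiece.
Remainder $4,485,440 by profit-interest units (total 35): Andrade 640,777.14 → $640,775; Marchetti 2,434,953.14 → $2,434,955; Nwosu 1,409,709.71 → $1,409,710.
Totals: Andrade $525,320 + $640,775 = $1,166,095; Marchetti $525,320 + $2,434,955 = $2,960,275; Nwosu $525,320 + $1,409,710 = $1,935,030.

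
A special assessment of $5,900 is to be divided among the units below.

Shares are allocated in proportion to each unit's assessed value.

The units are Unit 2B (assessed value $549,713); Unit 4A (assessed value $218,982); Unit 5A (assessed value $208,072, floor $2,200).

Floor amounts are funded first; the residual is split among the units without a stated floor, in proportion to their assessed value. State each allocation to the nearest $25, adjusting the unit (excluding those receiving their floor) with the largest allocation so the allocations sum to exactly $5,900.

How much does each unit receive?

Unit 2B: $2,650 | Unit 4A: $1,050 | Unit 5A: $2,200

Guaranteed amounts: Unit 5A $2,200. Residual $3,700.
Residual split over remaining assessed value 768,695: Unit 2B 2,645.96 → $2,650; Unit 4A 1,054.04 → $1,050.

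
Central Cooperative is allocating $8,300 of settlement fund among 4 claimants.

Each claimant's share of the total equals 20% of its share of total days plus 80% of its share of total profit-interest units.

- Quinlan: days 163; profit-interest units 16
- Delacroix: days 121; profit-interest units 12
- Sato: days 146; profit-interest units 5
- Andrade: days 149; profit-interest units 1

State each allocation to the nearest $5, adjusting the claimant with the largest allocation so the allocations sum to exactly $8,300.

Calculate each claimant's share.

Quinlan: $3,595 · Delacroix: $2,690 · Sato: $1,395 · Andrade: $620

Totals — days 579, profit-interest units 34.
Combined weights (20% days + 80% profit-interest units): Quinlan 0.4328; Delacroix 0.3241; Sato 0.1681; Andrade 0.0750.
Unrounded shares: Quinlan 3,592.03; Delacroix 2,690.44; Sato 1,395.05; Andrade 622.48.
At nearest $5: Quinlan $3,590; Delacroix $2,690; Sato $1,395; Andrade $620. Sum = $8,295.
Difference $8,300 − $8,295 = +$5 applied to largest allocation (Quinlan): Quinlan becomes $3,595.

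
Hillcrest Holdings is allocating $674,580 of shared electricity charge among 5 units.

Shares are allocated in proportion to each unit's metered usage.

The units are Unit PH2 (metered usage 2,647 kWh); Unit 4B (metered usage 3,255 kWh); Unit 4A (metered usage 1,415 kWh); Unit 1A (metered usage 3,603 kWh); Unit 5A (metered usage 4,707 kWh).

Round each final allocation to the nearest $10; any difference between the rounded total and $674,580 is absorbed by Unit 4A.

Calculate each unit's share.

Metered usage total: 15,627.
Proportional shares: Unit PH2 2,647/15,627 × $674,580 = 114,264.62; Unit 4B 3,255/15,627 × $674,580 = 140,510.52; Unit 4A 1,415/15,627 × $674,580 = 61,082.15; Unit 1A 3,603/15,627 × $674,580 = 155,532.84; Unit 5A 4,707/15,627 × $674,580 = 203,189.87.
After rounding ($10): Unit PH2 $114,260; Unit 4B $140,510; Unit 4A $61,080; Unit 1A $155,530; Unit 5A $203,190. Sum = $674,570.
Difference $674,580 − $674,570 = +$10 applied to Unit 4A: Unit 4A becomes $61,090.

Unit PH2: $114,260 · Unit 4B: $140,510 · Unit 4A: $61,090 · Unit 1A: $155,530 · Unit 5A: $203,190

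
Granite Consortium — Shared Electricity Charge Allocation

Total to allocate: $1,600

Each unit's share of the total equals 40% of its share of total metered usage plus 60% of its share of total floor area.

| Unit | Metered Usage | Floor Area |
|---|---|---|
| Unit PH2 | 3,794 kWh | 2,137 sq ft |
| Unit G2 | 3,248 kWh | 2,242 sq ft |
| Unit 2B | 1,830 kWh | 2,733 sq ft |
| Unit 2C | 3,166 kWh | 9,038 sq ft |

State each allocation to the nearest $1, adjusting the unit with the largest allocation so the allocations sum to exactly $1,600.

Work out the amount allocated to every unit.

Unit PH2: $329 | Unit G2: $306 | Unit 2B: $260 | Unit 2C: $705

Totals — metered usage 12,038, floor area 16,150.
Blended shares (40% metered usage + 60% floor area): Unit PH2 0.2055; Unit G2 0.1912; Unit 2B 0.1623; Unit 2C 0.4410.
Raw shares: Unit PH2 328.74; Unit G2 305.95; Unit 2B 259.75; Unit 2C 705.56.
At nearest $1: Unit PH2 $329; Unit G2 $306; Unit 2B $260; Unit 2C $706. Sum = $1,601.
Difference $1,600 − $1,601 = −$1 applied to largest allocation (Unit 2C): Unit 2C becomes $705.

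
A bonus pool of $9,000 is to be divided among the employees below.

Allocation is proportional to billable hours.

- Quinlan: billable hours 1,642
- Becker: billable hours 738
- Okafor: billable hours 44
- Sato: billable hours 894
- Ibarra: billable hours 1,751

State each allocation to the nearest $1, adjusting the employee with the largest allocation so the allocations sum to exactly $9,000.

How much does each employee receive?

Quinlan: $2,915 | Becker: $1,310 | Okafor: $78 | Sato: $1,587 | Ibarra: $3,110

Sum of billable hours: 5,069.
Pro-rata amounts: Quinlan 1,642/5,069 × $9,000 = 2,915.37; Becker 738/5,069 × $9,000 = 1,310.32; Okafor 44/5,069 × $9,000 = 78.12; Sato 894/5,069 × $9,000 = 1,587.30; Ibarra 1,751/5,069 × $9,000 = 3,108.90.
After rounding ($1): Quinlan $2,915; Becker $1,310; Okafor $78; Sato $1,587; Ibarra $3,109. Sum = $8,999.
Difference $9,000 − $8,999 = +$1 applied to largest allocation (Ibarra): Ibarra becomes $3,110.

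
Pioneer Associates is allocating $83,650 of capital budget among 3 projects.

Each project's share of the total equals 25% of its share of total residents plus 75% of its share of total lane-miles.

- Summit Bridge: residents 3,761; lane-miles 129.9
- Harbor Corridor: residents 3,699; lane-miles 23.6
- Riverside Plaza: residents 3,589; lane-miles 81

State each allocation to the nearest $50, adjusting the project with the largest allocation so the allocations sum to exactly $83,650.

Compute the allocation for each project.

Residents total 11,049; lane-miles total 234.5.
Combined weights (25% residents + 75% lane-miles): Summit Bridge 0.5006; Harbor Corridor 0.1592; Riverside Plaza 0.3403.
Unrounded shares: Summit Bridge 41,871.56; Harbor Corridor 13,315.00; Riverside Plaza 28,463.44.
After rounding ($50): Summit Bridge $41,850; Harbor Corridor $13,300; Riverside Plaza $28,450. Sum = $83,600.
Difference $83,650 − $83,600 = +$50 applied to largest allocation (Summit Bridge): Summit Bridge becomes $41,900.

Summit Bridge: $41,900 | Harbor Corridor: $13,300 | Riverside Plaza: $28,450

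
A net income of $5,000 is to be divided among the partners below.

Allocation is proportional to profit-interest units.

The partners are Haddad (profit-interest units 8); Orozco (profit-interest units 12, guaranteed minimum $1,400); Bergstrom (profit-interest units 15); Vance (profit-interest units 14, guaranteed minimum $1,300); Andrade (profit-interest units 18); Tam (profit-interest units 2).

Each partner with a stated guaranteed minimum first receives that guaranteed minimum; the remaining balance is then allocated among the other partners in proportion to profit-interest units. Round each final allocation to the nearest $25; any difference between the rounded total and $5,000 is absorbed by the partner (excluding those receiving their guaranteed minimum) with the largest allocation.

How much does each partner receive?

Minimums first: Orozco $1,400; Vance $1,300. Remaining pool $2,300.
Remaining pool split over remaining profit-interest units 43: Haddad 427.91 → $425; Bergstrom 802.33 → $800; Andrade 962.79 → $975; Tam 106.98 → $100.

Haddad: $425 · Orozco: $1,400 · Bergstrom: $800 · Vance: $1,300 · Andrade: $975 · Tam: $100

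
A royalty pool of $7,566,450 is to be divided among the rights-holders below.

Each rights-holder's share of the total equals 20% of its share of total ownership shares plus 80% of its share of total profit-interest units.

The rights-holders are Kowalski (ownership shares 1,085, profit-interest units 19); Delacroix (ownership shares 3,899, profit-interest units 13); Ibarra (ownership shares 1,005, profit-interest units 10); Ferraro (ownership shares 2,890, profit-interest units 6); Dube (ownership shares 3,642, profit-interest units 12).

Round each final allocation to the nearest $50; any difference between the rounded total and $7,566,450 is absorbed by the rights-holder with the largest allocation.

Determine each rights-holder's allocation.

Ownership shares total 12,521; profit-interest units total 60.
Combined weights (20% ownership shares + 80% profit-interest units): Kowalski 0.2707; Delacroix 0.2356; Ibarra 0.1494; Ferraro 0.1262; Dube 0.2182.
Pro-rata amounts: Kowalski 2,047,967.27; Delacroix 1,782,751.74; Ibarra 1,130,324.46; Ferraro 954,601.85; Dube 1,650,804.68.
At nearest $50: Kowalski $2,047,950; Delacroix $1,782,750; Ibarra $1,130,300; Ferraro $954,600; Dube $1,650,800. Sum = $7,566,400.
Difference $7,566,450 − $7,566,400 = +$50 applied to largest allocation (Kowalski): Kowalski becomes $2,048,000.

Kowalski: $2,048,000 | Delacroix: $1,782,750 | Ibarra: $1,130,300 | Ferraro: $954,600 | Dube: $1,650,800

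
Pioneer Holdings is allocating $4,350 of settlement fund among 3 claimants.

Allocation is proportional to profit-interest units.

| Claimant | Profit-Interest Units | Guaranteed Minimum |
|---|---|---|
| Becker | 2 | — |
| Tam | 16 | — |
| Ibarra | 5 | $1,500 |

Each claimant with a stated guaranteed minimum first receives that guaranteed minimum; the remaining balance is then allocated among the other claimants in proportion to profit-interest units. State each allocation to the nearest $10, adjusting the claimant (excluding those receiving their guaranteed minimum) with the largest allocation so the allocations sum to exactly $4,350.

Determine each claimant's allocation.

Fund the minimums — Ibarra $1,500. Residual $2,850.
Residual split over remaining profit-interest units 18: Becker 316.67 → $320; Tam 2,533.33 → $2,530.

Becker: $320 | Tam: $2,530 | Ibarra: $1,500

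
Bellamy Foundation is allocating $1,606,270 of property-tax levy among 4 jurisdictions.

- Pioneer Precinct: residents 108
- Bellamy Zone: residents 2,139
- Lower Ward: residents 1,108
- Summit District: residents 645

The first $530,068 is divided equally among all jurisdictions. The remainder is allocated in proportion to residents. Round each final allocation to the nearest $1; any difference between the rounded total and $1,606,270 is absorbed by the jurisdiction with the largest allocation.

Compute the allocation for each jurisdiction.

Pioneer Precinct: $161,574 · Bellamy Zone: $708,016 · Lower Ward: $430,625 · Summit District: $306,055

Equal tier: $530,068 ÷ 4 = $132,517 apiece.
Remainder $1,076,202 by residents (total 4,000): Pioneer Precinct 29,057.45 → $29,057; Bellamy Zone 575,499.02 → $575,499; Lower Ward 298,107.95 → $298,108; Summit District 173,537.57 → $173,538.
Totals: Pioneer Precinct $132,517 + $29,057 = $161,574; Bellamy Zone $132,517 + $575,499 = $708,016; Lower Ward $132,517 + $298,108 = $430,625; Summit District $132,517 + $173,538 = $306,055.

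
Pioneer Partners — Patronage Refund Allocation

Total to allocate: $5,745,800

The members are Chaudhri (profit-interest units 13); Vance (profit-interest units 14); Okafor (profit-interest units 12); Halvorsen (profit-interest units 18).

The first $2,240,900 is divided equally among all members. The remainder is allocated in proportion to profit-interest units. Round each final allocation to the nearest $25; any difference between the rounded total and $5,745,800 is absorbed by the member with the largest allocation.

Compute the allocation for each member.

$2,240,900 shared equally gives $560,225 per member.
Remainder $3,504,900 by profit-interest units (total 57): Chaudhri 799,363.16 → $799,375; Vance 860,852.63 → $860,850; Okafor 737,873.68 → $737,875; Halvorsen 1,106,810.53 → $1,106,800.
Totals: Chaudhri $560,225 + $799,375 = $1,359,600; Vance $560,225 + $860,850 = $1,421,075; Okafor $560,225 + $737,875 = $1,298,100; Halvorsen $560,225 + $1,106,800 = $1,667,025.

Chaudhri: $1,359,600 | Vance: $1,421,075 | Okafor: $1,298,100 | Halvorsen: $1,667,025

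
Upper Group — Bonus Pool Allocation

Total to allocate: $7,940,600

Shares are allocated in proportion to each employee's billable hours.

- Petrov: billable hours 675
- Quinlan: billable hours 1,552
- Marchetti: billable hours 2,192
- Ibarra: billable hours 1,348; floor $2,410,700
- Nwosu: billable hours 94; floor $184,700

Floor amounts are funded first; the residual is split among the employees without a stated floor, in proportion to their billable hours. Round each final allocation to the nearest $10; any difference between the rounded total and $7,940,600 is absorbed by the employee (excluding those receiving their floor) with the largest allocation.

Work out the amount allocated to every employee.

Petrov: $816,480 | Quinlan: $1,877,290 | Marchetti: $2,651,430 | Ibarra: $2,410,700 | Nwosu: $184,700

Guaranteed amounts: Ibarra $2,410,700; Nwosu $184,700. Remaining pool $5,345,200.
Remaining pool split over remaining billable hours 4,419: Petrov 816,476.58 → $816,480; Quinlan 1,877,291.33 → $1,877,290; Marchetti 2,651,432.09 → $2,651,430.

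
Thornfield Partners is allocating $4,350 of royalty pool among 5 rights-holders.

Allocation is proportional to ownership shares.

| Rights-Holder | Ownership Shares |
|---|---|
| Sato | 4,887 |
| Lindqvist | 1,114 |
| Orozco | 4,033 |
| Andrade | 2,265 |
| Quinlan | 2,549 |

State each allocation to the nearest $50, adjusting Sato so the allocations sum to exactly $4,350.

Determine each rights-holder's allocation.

Sato: $1,400 · Lindqvist: $350 · Orozco: $1,200 · Andrade: $650 · Quinlan: $750

Combined ownership shares = 14,848.
Unrounded shares: Sato 4,887/14,848 × $4,350 = 1,431.74; Lindqvist 1,114/14,848 × $4,350 = 326.37; Orozco 4,033/14,848 × $4,350 = 1,181.54; Andrade 2,265/14,848 × $4,350 = 663.57; Quinlan 2,549/14,848 × $4,350 = 746.78.
After rounding ($50): Sato $1,450; Lindqvist $350; Orozco $1,200; Andrade $650; Quinlan $750. Sum = $4,400.
Difference $4,350 − $4,400 = −$50 applied to Sato: Sato becomes $1,400.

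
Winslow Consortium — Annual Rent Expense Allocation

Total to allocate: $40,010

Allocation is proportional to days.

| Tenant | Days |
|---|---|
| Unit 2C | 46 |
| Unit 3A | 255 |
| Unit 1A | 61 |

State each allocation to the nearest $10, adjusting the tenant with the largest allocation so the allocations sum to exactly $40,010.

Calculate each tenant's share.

Unit 2C: $5,080 · Unit 3A: $28,190 · Unit 1A: $6,740

Sum of days: 362.
Raw shares: Unit 2C 46/362 × $40,010 = 5,084.14; Unit 3A 255/362 × $40,010 = 28,183.84; Unit 1A 61/362 × $40,010 = 6,742.02.
After rounding ($10): Unit 2C $5,080; Unit 3A $28,180; Unit 1A $6,740. Sum = $40,000.
Difference $40,010 − $40,000 = +$10 applied to largest allocation (Unit 3A): Unit 3A becomes $28,190.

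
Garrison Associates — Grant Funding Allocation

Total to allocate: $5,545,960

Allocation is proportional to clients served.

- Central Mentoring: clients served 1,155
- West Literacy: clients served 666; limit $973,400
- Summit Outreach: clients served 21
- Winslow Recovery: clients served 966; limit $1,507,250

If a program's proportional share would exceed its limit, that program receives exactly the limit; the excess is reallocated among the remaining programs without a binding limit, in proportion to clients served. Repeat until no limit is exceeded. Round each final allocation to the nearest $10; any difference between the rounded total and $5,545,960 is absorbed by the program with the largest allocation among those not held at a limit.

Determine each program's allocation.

Central Mentoring: $3,010,570; West Literacy: $973,400; Summit Outreach: $54,740; Winslow Recovery: $1,507,250

Combined clients served = 2,808.
Pro-rata shares before constraints: Central Mentoring 2,281,190.81; West Literacy 1,315,387.95; Summit Outreach 41,476.20; Winslow Recovery 1,907,905.04.
Held at cap: West Literacy ($973,400), Winslow Recovery ($1,507,250); balance $3,065,310 reallocated over remaining clients served 1,176.
Redistributed shares: Central Mentoring 3,010,572.32 → $3,010,570; Summit Outreach 54,737.68 → $54,740.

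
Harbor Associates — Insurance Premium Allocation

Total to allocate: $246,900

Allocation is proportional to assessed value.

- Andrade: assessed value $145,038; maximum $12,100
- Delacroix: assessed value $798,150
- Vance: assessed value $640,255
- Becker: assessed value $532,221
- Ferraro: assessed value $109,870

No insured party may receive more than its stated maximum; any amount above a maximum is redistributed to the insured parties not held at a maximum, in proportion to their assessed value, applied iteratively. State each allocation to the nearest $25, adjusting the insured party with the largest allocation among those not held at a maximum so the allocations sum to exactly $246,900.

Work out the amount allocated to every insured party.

Andrade: $12,100 | Delacroix: $90,075 | Vance: $72,250 | Becker: $60,075 | Ferraro: $12,400

Combined assessed value = 2,225,534.
Pro-rata shares before constraints: Andrade 16,090.47; Delacroix 88,546.49; Vance 71,029.68; Becker 59,044.42; Ferraro 12,188.94.
Cap binds for Andrade ($12,100); balance $234,800 reallocated over remaining assessed value 2,080,496.
Shares after redistribution: Delacroix 90,077.38 → $90,075; Vance 72,257.71 → $72,250; Becker 60,065.24 → $60,075; Ferraro 12,399.68 → $12,400.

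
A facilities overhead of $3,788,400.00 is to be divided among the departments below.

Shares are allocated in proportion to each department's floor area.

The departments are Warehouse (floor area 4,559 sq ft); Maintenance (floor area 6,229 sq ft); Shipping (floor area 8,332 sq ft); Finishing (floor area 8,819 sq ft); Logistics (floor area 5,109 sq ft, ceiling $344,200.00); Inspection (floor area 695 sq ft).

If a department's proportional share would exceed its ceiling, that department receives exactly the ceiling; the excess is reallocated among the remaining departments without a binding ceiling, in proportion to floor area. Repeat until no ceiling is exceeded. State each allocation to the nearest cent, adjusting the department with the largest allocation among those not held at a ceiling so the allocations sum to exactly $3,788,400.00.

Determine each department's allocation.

Warehouse: $548,372.84 · Maintenance: $749,246.41 · Shipping: $1,002,202.78 · Finishing: $1,060,780.88 · Logistics: $344,200.00 · Inspection: $83,597.09

Sum of floor area: 33,743.
Pro-rata shares before constraints: Warehouse 511,848.8457; Maintenance 699,343.3779; Shipping 935,451.7618; Finishing 990,128.3111; Logistics 573,598.5419; Inspection 78,029.1616.
Capped: Logistics ($344,200.00); remaining pool $3,444,200.00 reallocated over remaining floor area 28,634.
Shares after redistribution: Warehouse 548,372.8365 → $548,372.84; Maintenance 749,246.4134 → $749,246.41; Shipping 1,002,202.7799 → $1,002,202.78; Finishing 1,060,780.8829 → $1,060,780.88; Inspection 83,597.0874 → $83,597.09.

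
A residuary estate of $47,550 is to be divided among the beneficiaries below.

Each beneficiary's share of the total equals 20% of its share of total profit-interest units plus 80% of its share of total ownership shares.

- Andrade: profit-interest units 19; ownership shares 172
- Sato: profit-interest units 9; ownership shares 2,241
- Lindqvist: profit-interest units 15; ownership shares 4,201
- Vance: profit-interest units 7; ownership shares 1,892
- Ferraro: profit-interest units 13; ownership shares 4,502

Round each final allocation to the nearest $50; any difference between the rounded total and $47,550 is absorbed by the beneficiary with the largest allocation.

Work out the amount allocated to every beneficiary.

Totals — profit-interest units 63, ownership shares 13,008.
Combined weights (20% profit-interest units + 80% ownership shares): Andrade 0.0709; Sato 0.1664; Lindqvist 0.3060; Vance 0.1386; Ferraro 0.3181.
Pro-rata amounts: Andrade 3,371.08; Sato 7,912.05; Lindqvist 14,549.50; Vance 6,589.54; Ferraro 15,127.82.
Rounded to nearest $50: Andrade $3,350; Sato $7,900; Lindqvist $14,550; Vance $6,600; Ferraro $15,150. Sum = $47,550.
No rounding difference to absorb.

Andrade: $3,350 | Sato: $7,900 | Lindqvist: $14,550 | Vance: $6,600 | Ferraro: $15,150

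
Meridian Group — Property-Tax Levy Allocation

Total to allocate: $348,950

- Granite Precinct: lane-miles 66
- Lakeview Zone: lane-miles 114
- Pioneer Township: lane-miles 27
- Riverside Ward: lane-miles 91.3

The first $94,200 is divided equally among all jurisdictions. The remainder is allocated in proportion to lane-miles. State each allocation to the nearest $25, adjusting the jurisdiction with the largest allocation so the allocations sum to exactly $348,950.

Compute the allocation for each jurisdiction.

$94,200 shared equally gives $23,550 per jurisdiction.
Remainder $254,750 by lane-miles (total 298.3): Granite Precinct 56,364.40 → $56,375; Lakeview Zone 97,356.69 → $97,350; Pioneer Township 23,058.16 → $23,050; Riverside Ward 77,970.75 → $77,975.
Totals: Granite Precinct $23,550 + $56,375 = $79,925; Lakeview Zone $23,550 + $97,350 = $120,900; Pioneer Township $23,550 + $23,050 = $46,600; Riverside Ward $23,550 + $77,975 = $101,525.

Granite Precinct: $79,925; Lakeview Zone: $120,900; Pioneer Township: $46,600; Riverside Ward: $101,525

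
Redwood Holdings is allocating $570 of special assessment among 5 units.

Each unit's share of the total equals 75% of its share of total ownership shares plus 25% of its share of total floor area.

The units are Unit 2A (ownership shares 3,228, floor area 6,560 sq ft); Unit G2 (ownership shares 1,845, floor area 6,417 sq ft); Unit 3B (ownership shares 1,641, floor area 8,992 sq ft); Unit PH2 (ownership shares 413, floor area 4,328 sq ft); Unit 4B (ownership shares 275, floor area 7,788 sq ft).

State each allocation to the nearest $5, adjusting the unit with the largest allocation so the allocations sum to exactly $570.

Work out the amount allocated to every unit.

Totals — ownership shares 7,402, floor area 34,085.
Blended shares (75% ownership shares + 25% floor area): Unit 2A 0.3752; Unit G2 0.2340; Unit 3B 0.2322; Unit PH2 0.0736; Unit 4B 0.0850.
Unrounded shares: Unit 2A 213.86; Unit G2 133.39; Unit 3B 132.37; Unit PH2 41.95; Unit 4B 48.44.
Rounded to nearest $5: Unit 2A $215; Unit G2 $135; Unit 3B $130; Unit PH2 $40; Unit 4B $50. Sum = $570.
No rounding difference to absorb.

Unit 2A: $215; Unit G2: $135; Unit 3B: $130; Unit PH2: $40; Unit 4B: $50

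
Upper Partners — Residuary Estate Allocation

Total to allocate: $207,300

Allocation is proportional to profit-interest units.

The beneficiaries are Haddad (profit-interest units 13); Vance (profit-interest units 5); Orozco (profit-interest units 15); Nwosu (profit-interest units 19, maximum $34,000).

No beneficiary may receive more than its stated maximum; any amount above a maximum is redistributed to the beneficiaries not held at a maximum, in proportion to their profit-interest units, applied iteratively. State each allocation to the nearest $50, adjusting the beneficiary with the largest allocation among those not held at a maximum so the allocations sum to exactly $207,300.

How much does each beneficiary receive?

Haddad: $68,250 | Vance: $26,250 | Orozco: $78,800 | Nwosu: $34,000

Total profit-interest units = 52.
Proportional shares (ignoring caps): Haddad 51,825.00; Vance 19,932.69; Orozco 59,798.08; Nwosu 75,744.23.
Capped: Nwosu ($34,000); remaining pool $173,300 reallocated over remaining profit-interest units 33.
Shares after redistribution: Haddad 68,269.70 → $68,250; Vance 26,257.58 → $26,250; Orozco 78,772.73 → $78,750.
Rounding difference +$50 applied to Orozco → $78,800.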